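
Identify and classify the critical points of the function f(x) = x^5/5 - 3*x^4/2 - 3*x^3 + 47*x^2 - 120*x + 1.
f'(x) = x^4 - 6*x^3 - 9*x^2 + 94*x - 120

Solve f'(x) = 0:
  Factor: x^4 - 6*x^3 - 9*x^2 + 94*x - 120 = (x - 5)*(x - 3)*(x - 2)*(x + 4) = 0.
  ⇒ x = -4, 2, 3, 5

f''(x) = 4*x^3 - 18*x^2 - 18*x + 94
Second-derivative test at each critical point:
  f''(-4) = -378 < 0 → local maximum
  f''(2) = 18 > 0 → local minimum
  f''(3) = -14 < 0 → local maximum
  f''(5) = 54 > 0 → local minimum

Critical points: x = -4 (local maximum); x = 2 (local minimum); x = 3 (local maximum); x = 5 (local minimum)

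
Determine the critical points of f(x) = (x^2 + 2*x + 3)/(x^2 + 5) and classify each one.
f'(x) = 2*(-x^2 + 2*x + 5)/(x^4 + 10*x^2 + 25)

Solve f'(x) = 0:
  f'(x) = -2*(x^2 - 2*x - 5)/(x^2 + 5)^2; the denominator is positive wherever f is defined, so f'(x) = 0 ⇔ -2*x^2 + 4*x + 10 = 0.
  Factor: -2*x^2 + 4*x + 10 = -2*(x^2 - 2*x - 5); x^2 - 2*x - 5 = 0 has no rational roots; quadratic formula: x = (2 ± √24)/2.
  ⇒ x = 1 - sqrt(6) ≈ -1.4495, 1 + sqrt(6) ≈ 3.4495

f''(x) = 4*(x^3 - 3*x^2 - 15*x + 5)/(x^6 + 15*x^4 + 75*x^2 + 125)
Second-derivative test at each critical point:
  f''(-1.4495) = 0.1943 > 0 → local minimum
  f''(3.4495) = -0.0343 < 0 → local maximum

Critical points: x = 1 - sqrt(6) ≈ -1.4495 (local minimum); x = 1 + sqrt(6) ≈ 3.4495 (local maximum)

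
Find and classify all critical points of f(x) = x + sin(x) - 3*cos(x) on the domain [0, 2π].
f'(x) = 3*sin(x) + cos(x) + 1

Solve f'(x) = 0 on [0, 2π]:
  f'(x) = 0 ⇔ 3*sin(x) + cos(x) = -1. Write the left side as R·cos(x + φ) with R = √(1² + (-3)²) = sqrt(10), cos φ = sqrt(10)/10, sin φ = -3*sqrt(10)/10; then cos(x + φ) = -sqrt(10)/10. Solve for x and keep the solutions lying in [0, 2π].
  ⇒ x = pi ≈ 3.1416, -atan(3/4) + 2*pi ≈ 5.6397

f''(x) = -sin(x) + 3*cos(x)
Second-derivative test at each critical point:
  f''(3.1416) = -3 < 0 → local maximum
  f''(5.6397) = 3 > 0 → local minimum

Critical points: x = pi ≈ 3.1416 (local maximum); x = -atan(3/4) + 2*pi ≈ 5.6397 (local minimum)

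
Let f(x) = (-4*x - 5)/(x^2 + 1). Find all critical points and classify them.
f'(x) = 2*(2*x^2 + 5*x - 2)/(x^4 + 2*x^2 + 1)

Solve f'(x) = 0:
  f'(x) = 2*(2*x^2 + 5*x - 2)/(x^2 + 1)^2; the denominator is positive wherever f is defined, so f'(x) = 0 ⇔ 4*x^2 + 10*x - 4 = 0.
  Factor: 4*x^2 + 10*x - 4 = 2*(2*x^2 + 5*x - 2); 2*x^2 + 5*x - 2 = 0 has no rational roots; quadratic formula: x = (-5 ± √41)/4.
  ⇒ x = -sqrt(41)/4 - 5/4 ≈ -2.8508, -5/4 + sqrt(41)/4 ≈ 0.3508

f''(x) = 2*(-4*x^2*(4*x + 5) + (12*x + 5)*(x^2 + 1))/(x^2 + 1)^3
Second-derivative test at each critical point:
  f''(-2.8508) = -0.1537 < 0 → local maximum
  f''(0.3508) = 10.1537 > 0 → local minimum

Critical points: x = -sqrt(41)/4 - 5/4 ≈ -2.8508 (local maximum); x = -5/4 + sqrt(41)/4 ≈ 0.3508 (local minimum)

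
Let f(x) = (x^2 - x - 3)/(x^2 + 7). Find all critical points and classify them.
f'(x) = (x^2 + 20*x - 7)/(x^4 + 14*x^2 + 49)

Solve f'(x) = 0:
  f'(x) = (x^2 + 20*x - 7)/(x^2 + 7)^2; the denominator is positive wherever f is defined, so f'(x) = 0 ⇔ x^2 + 20*x - 7 = 0.
  x^2 + 20*x - 7 = 0 has no rational roots; quadratic formula: x = (-20 ± √428)/2.
  ⇒ x = -sqrt(107) - 10 ≈ -20.3441, -10 + sqrt(107) ≈ 0.3441

f''(x) = 2*(-x^3 - 30*x^2 + 21*x + 70)/(x^6 + 21*x^4 + 147*x^2 + 343)
Second-derivative test at each critical point:
  f''(-20.3441) = -1.168e-04 < 0 → local maximum
  f''(0.3441) = 0.4083 > 0 → local minimum

Critical points: x = -sqrt(107) - 10 ≈ -20.3441 (local maximum); x = -10 + sqrt(107) ≈ 0.3441 (local minimum)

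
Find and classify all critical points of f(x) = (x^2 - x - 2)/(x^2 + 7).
f'(x) = (x^2 + 18*x - 7)/(x^4 + 14*x^2 + 49)

Solve f'(x) = 0:
  f'(x) = (x^2 + 18*x - 7)/(x^2 + 7)^2; the denominator is positive wherever f is defined, so f'(x) = 0 ⇔ x^2 + 18*x - 7 = 0.
  x^2 + 18*x - 7 = 0 has no rational roots; quadratic formula: x = (-18 ± √352)/2.
  ⇒ x = -2*sqrt(22) - 9 ≈ -18.3808, -9 + 2*sqrt(22) ≈ 0.3808

f''(x) = 2*(-x^3 - 27*x^2 + 21*x + 63)/(x^6 + 21*x^4 + 147*x^2 + 343)
Second-derivative test at each critical point:
  f''(-18.3808) = -1.578e-04 < 0 → local maximum
  f''(0.3808) = 0.3675 > 0 → local minimum

Critical points: x = -2*sqrt(22) - 9 ≈ -18.3808 (local maximum); x = -9 + 2*sqrt(22) ≈ 0.3808 (local minimum)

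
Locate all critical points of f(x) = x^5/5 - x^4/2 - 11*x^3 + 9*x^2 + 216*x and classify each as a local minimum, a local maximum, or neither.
f'(x) = x^4 - 2*x^3 - 33*x^2 + 18*x + 216

Solve f'(x) = 0:
  Factor: x^4 - 2*x^3 - 33*x^2 + 18*x + 216 = (x - 6)*(x - 3)*(x + 3)*(x + 4) = 0.
  ⇒ x = -4, -3, 3, 6

f''(x) = 4*x^3 - 6*x^2 - 66*x + 18
Second-derivative test at each critical point:
  f''(-4) = -70 < 0 → local maximum
  f''(-3) = 54 > 0 → local minimum
  f''(3) = -126 < 0 → local maximum
  f''(6) = 270 > 0 → local minimum

Critical points: x = -4 (local maximum); x = -3 (local minimum); x = 3 (local maximum); x = 6 (local minimum)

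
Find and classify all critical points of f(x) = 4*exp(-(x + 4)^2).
f'(x) = 8*(-x - 4)*exp(-(x + 4)^2)

Solve f'(x) = 0:
  f'(x) = (-8*x - 32)·exp(-(x + 4)^2) and exp(-(x + 4)^2) > 0 for every x, so f'(x) = 0 ⇔ -8*x - 32 = 0.
  Factor: -8*x - 32 = -8*(x + 4) = 0.
  ⇒ x = -4

f''(x) = 8*(2*(x + 4)^2 - 1)*exp(-(x + 4)^2)
Second-derivative test at each critical point:
  f''(-4) = -8 < 0 → local maximum

Critical points: x = -4 (local maximum)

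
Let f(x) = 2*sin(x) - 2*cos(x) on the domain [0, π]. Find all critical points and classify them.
f'(x) = 2*sqrt(2)*sin(x + pi/4)

Solve f'(x) = 0 on [0, π]:
  f'(x) = 0 ⇔ 2*cos(x) = -2*sin(x) ⇔ tan(x) = -1, i.e. x = arctan(-1) + nπ; keep the solutions lying in [0, π].
  ⇒ x = 3*pi/4 ≈ 2.3562

f''(x) = 2*sqrt(2)*cos(x + pi/4)
Second-derivative test at each critical point:
  f''(2.3562) = -2.8284 < 0 → local maximum

Critical points: x = 3*pi/4 ≈ 2.3562 (local maximum)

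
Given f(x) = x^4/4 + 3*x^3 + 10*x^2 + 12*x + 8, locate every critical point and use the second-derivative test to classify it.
f'(x) = x^3 + 9*x^2 + 20*x + 12

Solve f'(x) = 0:
  Factor: x^3 + 9*x^2 + 20*x + 12 = (x + 1)*(x + 2)*(x + 6) = 0.
  ⇒ x = -6, -2, -1

f''(x) = 3*x^2 + 18*x + 20
Second-derivative test at each critical point:
  f''(-6) = 20 > 0 → local minimum
  f''(-2) = -4 < 0 → local maximum
  f''(-1) = 5 > 0 → local minimum

Critical points: x = -6 (local minimum); x = -2 (local maximum); x = -1 (local minimum)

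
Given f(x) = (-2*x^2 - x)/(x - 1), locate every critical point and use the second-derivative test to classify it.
f'(x) = (-2*x^2 + 4*x + 1)/(x^2 - 2*x + 1)

Solve f'(x) = 0:
  f'(x) = -(2*x^2 - 4*x - 1)/(x - 1)^2; the denominator is positive wherever f is defined, so f'(x) = 0 ⇔ -2*x^2 + 4*x + 1 = 0.
  2*x^2 - 4*x - 1 = 0 has no rational roots; quadratic formula: x = (4 ± √24)/4.
  ⇒ x = 1 - sqrt(6)/2 ≈ -0.2247, 1 + sqrt(6)/2 ≈ 2.2247

f''(x) = -6/(x^3 - 3*x^2 + 3*x - 1)
Second-derivative test at each critical point:
  f''(-0.2247) = 3.2660 > 0 → local minimum
  f''(2.2247) = -3.2660 < 0 → local maximum

Critical points: x = 1 - sqrt(6)/2 ≈ -0.2247 (local minimum); x = 1 + sqrt(6)/2 ≈ 2.2247 (local maximum)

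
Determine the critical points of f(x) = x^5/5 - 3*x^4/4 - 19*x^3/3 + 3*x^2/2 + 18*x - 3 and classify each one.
f'(x) = x^4 - 3*x^3 - 19*x^2 + 3*x + 18

Solve f'(x) = 0:
  Factor: x^4 - 3*x^3 - 19*x^2 + 3*x + 18 = (x - 6)*(x - 1)*(x + 1)*(x + 3) = 0.
  ⇒ x = -3, -1, 1, 6

f''(x) = 4*x^3 - 9*x^2 - 38*x + 3
Second-derivative test at each critical point:
  f''(-3) = -72 < 0 → local maximum
  f''(-1) = 28 > 0 → local minimum
  f''(1) = -40 < 0 → local maximum
  f''(6) = 315 > 0 → local minimum

Critical points: x = -3 (local maximum); x = -1 (local minimum); x = 1 (local maximum); x = 6 (local minimum)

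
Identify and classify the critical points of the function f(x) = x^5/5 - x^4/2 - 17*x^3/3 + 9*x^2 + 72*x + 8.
f'(x) = x^4 - 2*x^3 - 17*x^2 + 18*x + 72

Solve f'(x) = 0:
  Factor: x^4 - 2*x^3 - 17*x^2 + 18*x + 72 = (x - 4)*(x - 3)*(x + 2)*(x + 3) = 0.
  ⇒ x = -3, -2, 3, 4

f''(x) = 4*x^3 - 6*x^2 - 34*x + 18
Second-derivative test at each critical point:
  f''(-3) = -42 < 0 → local maximum
  f''(-2) = 30 > 0 → local minimum
  f''(3) = -30 < 0 → local maximum
  f''(4) = 42 > 0 → local minimum

Critical points: x = -3 (local maximum); x = -2 (local minimum); x = 3 (local maximum); x = 4 (local minimum)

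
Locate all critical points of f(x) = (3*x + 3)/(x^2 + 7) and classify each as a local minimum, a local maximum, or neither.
f'(x) = 3*(x^2 - 2*x*(x + 1) + 7)/(x^2 + 7)^2

Solve f'(x) = 0:
  f'(x) = -3*(x^2 + 2*x - 7)/(x^2 + 7)^2; the denominator is positive wherever f is defined, so f'(x) = 0 ⇔ -3*x^2 - 6*x + 21 = 0.
  Factor: -3*x^2 - 6*x + 21 = -3*(x^2 + 2*x - 7); x^2 + 2*x - 7 = 0 has no rational roots; quadratic formula: x = (-2 ± √32)/2.
  ⇒ x = -2*sqrt(2) - 1 ≈ -3.8284, -1 + 2*sqrt(2) ≈ 1.8284

f''(x) = 6*(4*x^2*(x + 1) - (3*x + 1)*(x^2 + 7))/(x^2 + 7)^3
Second-derivative test at each critical point:
  f''(-3.8284) = 0.0362 > 0 → local minimum
  f''(1.8284) = -0.1586 < 0 → local maximum

Critical points: x = -2*sqrt(2) - 1 ≈ -3.8284 (local minimum); x = -1 + 2*sqrt(2) ≈ 1.8284 (local maximum)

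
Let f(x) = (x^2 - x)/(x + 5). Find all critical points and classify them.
f'(x) = (x^2 + 10*x - 5)/(x^2 + 10*x + 25)

Solve f'(x) = 0:
  f'(x) = (x^2 + 10*x - 5)/(x + 5)^2; the denominator is positive wherever f is defined, so f'(x) = 0 ⇔ x^2 + 10*x - 5 = 0.
  x^2 + 10*x - 5 = 0 has no rational roots; quadratic formula: x = (-10 ± √120)/2.
  ⇒ x = -sqrt(30) - 5 ≈ -10.4772, -5 + sqrt(30) ≈ 0.4772

f''(x) = 60/(x^3 + 15*x^2 + 75*x + 125)
Second-derivative test at each critical point:
  f''(-10.4772) = -0.3651 < 0 → local maximum
  f''(0.4772) = 0.3651 > 0 → local minimum

Critical points: x = -sqrt(30) - 5 ≈ -10.4772 (local maximum); x = -5 + sqrt(30) ≈ 0.4772 (local minimum)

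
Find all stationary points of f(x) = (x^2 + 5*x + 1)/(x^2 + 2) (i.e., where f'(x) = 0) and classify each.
f'(x) = (-5*x^2 + 2*x + 10)/(x^4 + 4*x^2 + 4)

Solve f'(x) = 0:
  f'(x) = -(5*x^2 - 2*x - 10)/(x^2 + 2)^2; the denominator is positive wherever f is defined, so f'(x) = 0 ⇔ -5*x^2 + 2*x + 10 = 0.
  5*x^2 - 2*x - 10 = 0 has no rational roots; quadratic formula: x = (2 ± √204)/10.
  ⇒ x = 1/5 - sqrt(51)/5 ≈ -1.2283, 1/5 + sqrt(51)/5 ≈ 1.6283

f''(x) = 2*(5*x^3 - 3*x^2 - 30*x + 2)/(x^6 + 6*x^4 + 12*x^2 + 8)
Second-derivative test at each critical point:
  f''(-1.2283) = 1.1602 > 0 → local minimum
  f''(1.6283) = -0.6602 < 0 → local maximum

Critical points: x = 1/5 - sqrt(51)/5 ≈ -1.2283 (local minimum); x = 1/5 + sqrt(51)/5 ≈ 1.6283 (local maximum)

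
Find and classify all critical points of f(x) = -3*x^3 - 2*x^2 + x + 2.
f'(x) = -9*x^2 - 4*x + 1

Solve f'(x) = 0:
  9*x^2 + 4*x - 1 = 0 has no rational roots; quadratic formula: x = (-4 ± √52)/18.
  ⇒ x = -sqrt(13)/9 - 2/9 ≈ -0.6228, -2/9 + sqrt(13)/9 ≈ 0.1784

f''(x) = -18*x - 4
Second-derivative test at each critical point:
  f''(-0.6228) = 7.2111 > 0 → local minimum
  f''(0.1784) = -7.2111 < 0 → local maximum

Critical points: x = -sqrt(13)/9 - 2/9 ≈ -0.6228 (local minimum); x = -2/9 + sqrt(13)/9 ≈ 0.1784 (local maximum)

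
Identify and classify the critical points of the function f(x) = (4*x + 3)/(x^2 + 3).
f'(x) = 2*(-2*x^2 - 3*x + 6)/(x^4 + 6*x^2 + 9)

Solve f'(x) = 0:
  f'(x) = -2*(2*x^2 + 3*x - 6)/(x^2 + 3)^2; the denominator is positive wherever f is defined, so f'(x) = 0 ⇔ -4*x^2 - 6*x + 12 = 0.
  Factor: -4*x^2 - 6*x + 12 = -2*(2*x^2 + 3*x - 6); 2*x^2 + 3*x - 6 = 0 has no rational roots; quadratic formula: x = (-3 ± √57)/4.
  ⇒ x = -sqrt(57)/4 - 3/4 ≈ -2.6375, -3/4 + sqrt(57)/4 ≈ 1.1375

f''(x) = 2*(4*x^2*(4*x + 3) - 3*(4*x + 1)*(x^2 + 3))/(x^2 + 3)^3
Second-derivative test at each critical point:
  f''(-2.6375) = 0.1523 > 0 → local minimum
  f''(1.1375) = -0.8190 < 0 → local maximum

Critical points: x = -sqrt(57)/4 - 3/4 ≈ -2.6375 (local minimum); x = -3/4 + sqrt(57)/4 ≈ 1.1375 (local maximum)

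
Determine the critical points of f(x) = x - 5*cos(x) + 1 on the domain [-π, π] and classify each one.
f'(x) = 5*sin(x) + 1

Solve f'(x) = 0 on [-π, π]:
  f'(x) = 0 ⇔ sin(x) = -1/5, i.e. x = arcsin(-1/5) + 2nπ or x = π − arcsin(-1/5) + 2nπ; keep the solutions lying in [-π, π].
  ⇒ x = -pi + asin(1/5) ≈ -2.9402, -asin(1/5) ≈ -0.2014

f''(x) = 5*cos(x)
Second-derivative test at each critical point:
  f''(-2.9402) = -4.8990 < 0 → local maximum
  f''(-0.2014) = 4.8990 > 0 → local minimum

Critical points: x = -pi + asin(1/5) ≈ -2.9402 (local maximum); x = -asin(1/5) ≈ -0.2014 (local minimum)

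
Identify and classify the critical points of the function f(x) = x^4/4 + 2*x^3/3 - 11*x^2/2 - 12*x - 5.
f'(x) = x^3 + 2*x^2 - 11*x - 12

Solve f'(x) = 0:
  Factor: x^3 + 2*x^2 - 11*x - 12 = (x - 3)*(x + 1)*(x + 4) = 0.
  ⇒ x = -4, -1, 3

f''(x) = 3*x^2 + 4*x - 11
Second-derivative test at each critical point:
  f''(-4) = 21 > 0 → local minimum
  f''(-1) = -12 < 0 → local maximum
  f''(3) = 28 > 0 → local minimum

Critical points: x = -4 (local minimum); x = -1 (local maximum); x = 3 (local minimum)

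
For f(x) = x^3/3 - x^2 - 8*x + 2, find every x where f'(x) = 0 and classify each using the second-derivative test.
f'(x) = x^2 - 2*x - 8

Solve f'(x) = 0:
  Factor: x^2 - 2*x - 8 = (x - 4)*(x + 2) = 0.
  ⇒ x = -2, 4

f''(x) = 2*x - 2
Second-derivative test at each critical point:
  f''(-2) = -6 < 0 → local maximum
  f''(4) = 6 > 0 → local minimum

Critical points: x = -2 (local maximum); x = 4 (local minimum)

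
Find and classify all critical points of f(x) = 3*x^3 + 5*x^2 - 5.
f'(x) = x*(9*x + 10)

Solve f'(x) = 0:
  Factor: 9*x^2 + 10*x = x*(9*x + 10) = 0.
  ⇒ x = -10/9, 0

f''(x) = 18*x + 10
Second-derivative test at each critical point:
  f''(-10/9) = -10 < 0 → local maximum
  f''(0) = 10 > 0 → local minimum

Critical points: x = -10/9 (local maximum); x = 0 (local minimum)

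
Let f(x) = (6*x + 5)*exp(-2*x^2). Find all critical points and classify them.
f'(x) = 2*(-2*x*(6*x + 5) + 3)*exp(-2*x^2)

Solve f'(x) = 0:
  f'(x) = (-24*x^2 - 20*x + 6)·exp(-2*x^2) and exp(-2*x^2) > 0 for every x, so f'(x) = 0 ⇔ -24*x^2 - 20*x + 6 = 0.
  Factor: -24*x^2 - 20*x + 6 = -2*(12*x^2 + 10*x - 3); 12*x^2 + 10*x - 3 = 0 has no rational roots; quadratic formula: x = (-10 ± √244)/24.
  ⇒ x = -sqrt(61)/12 - 5/12 ≈ -1.0675, -5/12 + sqrt(61)/12 ≈ 0.2342

f''(x) = 4*(4*x^2*(6*x + 5) - 18*x - 5)*exp(-2*x^2)
Second-derivative test at each critical point:
  f''(-1.0675) = 3.1980 > 0 → local minimum
  f''(0.2342) = -27.9955 < 0 → local maximum

Critical points: x = -sqrt(61)/12 - 5/12 ≈ -1.0675 (local minimum); x = -5/12 + sqrt(61)/12 ≈ 0.2342 (local maximum)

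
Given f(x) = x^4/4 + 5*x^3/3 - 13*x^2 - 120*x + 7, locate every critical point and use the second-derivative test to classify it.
f'(x) = x^3 + 5*x^2 - 26*x - 120

Solve f'(x) = 0:
  Factor: x^3 + 5*x^2 - 26*x - 120 = (x - 5)*(x + 4)*(x + 6) = 0.
  ⇒ x = -6, -4, 5

f''(x) = 3*x^2 + 10*x - 26
Second-derivative test at each critical point:
  f''(-6) = 22 > 0 → local minimum
  f''(-4) = -18 < 0 → local maximum
  f''(5) = 99 > 0 → local minimum

Critical points: x = -6 (local minimum); x = -4 (local maximum); x = 5 (local minimum)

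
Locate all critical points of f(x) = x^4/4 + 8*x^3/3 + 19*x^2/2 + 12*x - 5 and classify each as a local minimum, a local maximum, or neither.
f'(x) = x^3 + 8*x^2 + 19*x + 12

Solve f'(x) = 0:
  Factor: x^3 + 8*x^2 + 19*x + 12 = (x + 1)*(x + 3)*(x + 4) = 0.
  ⇒ x = -4, -3, -1

f''(x) = 3*x^2 + 16*x + 19
Second-derivative test at each critical point:
  f''(-4) = 3 > 0 → local minimum
  f''(-3) = -2 < 0 → local maximum
  f''(-1) = 6 > 0 → local minimum

Critical points: x = -4 (local minimum); x = -3 (local maximum); x = -1 (local minimum)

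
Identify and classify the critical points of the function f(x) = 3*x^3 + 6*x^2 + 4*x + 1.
f'(x) = 9*x^2 + 12*x + 4

Solve f'(x) = 0:
  Factor: 9*x^2 + 12*x + 4 = (3*x + 2)^2 = 0.
  ⇒ x = -2/3

f''(x) = 18*x + 12
Second-derivative test at each critical point:
  f''(-2/3) = 0, so the second-derivative test is inconclusive; use the first-derivative test: f'(-11/12) = 0.5625, f'(-5/12) = 0.5625 — f' is positive on both sides (no sign change) → neither a local maximum nor a local minimum

Critical points: x = -2/3 (neither)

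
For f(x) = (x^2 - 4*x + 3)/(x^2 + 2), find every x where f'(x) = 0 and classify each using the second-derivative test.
f'(x) = 2*(2*x^2 - x - 4)/(x^4 + 4*x^2 + 4)

Solve f'(x) = 0:
  f'(x) = 2*(2*x^2 - x - 4)/(x^2 + 2)^2; the denominator is positive wherever f is defined, so f'(x) = 0 ⇔ 4*x^2 - 2*x - 8 = 0.
  Factor: 4*x^2 - 2*x - 8 = 2*(2*x^2 - x - 4); 2*x^2 - x - 4 = 0 has no rational roots; quadratic formula: x = (1 ± √33)/4.
  ⇒ x = 1/4 - sqrt(33)/4 ≈ -1.1861, 1/4 + sqrt(33)/4 ≈ 1.6861

f''(x) = 2*(-4*x^3 + 3*x^2 + 24*x - 2)/(x^6 + 6*x^4 + 12*x^2 + 8)
Second-derivative test at each critical point:
  f''(-1.1861) = -0.9898 < 0 → local maximum
  f''(1.6861) = 0.4898 > 0 → local minimum

Critical points: x = 1/4 - sqrt(33)/4 ≈ -1.1861 (local maximum); x = 1/4 + sqrt(33)/4 ≈ 1.6861 (local minimum)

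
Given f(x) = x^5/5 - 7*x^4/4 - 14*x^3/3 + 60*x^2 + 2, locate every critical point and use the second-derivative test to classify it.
f'(x) = x*(x^3 - 7*x^2 - 14*x + 120)

Solve f'(x) = 0:
  Factor: x^4 - 7*x^3 - 14*x^2 + 120*x = x*(x - 6)*(x - 5)*(x + 4) = 0.
  ⇒ x = -4, 0, 5, 6

f''(x) = 4*x^3 - 21*x^2 - 28*x + 120
Second-derivative test at each critical point:
  f''(-4) = -360 < 0 → local maximum
  f''(0) = 120 > 0 → local minimum
  f''(5) = -45 < 0 → local maximum
  f''(6) = 60 > 0 → local minimum

Critical points: x = -4 (local maximum); x = 0 (local minimum); x = 5 (local maximum); x = 6 (local minimum)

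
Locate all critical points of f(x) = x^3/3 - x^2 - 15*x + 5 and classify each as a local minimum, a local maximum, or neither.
f'(x) = x^2 - 2*x - 15

Solve f'(x) = 0:
  Factor: x^2 - 2*x - 15 = (x - 5)*(x + 3) = 0.
  ⇒ x = -3, 5

f''(x) = 2*x - 2
Second-derivative test at each critical point:
  f''(-3) = -8 < 0 → local maximum
  f''(5) = 8 > 0 → local minimum

Critical points: x = -3 (local maximum); x = 5 (local minimum)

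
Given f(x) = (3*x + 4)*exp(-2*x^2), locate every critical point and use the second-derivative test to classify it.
f'(x) = (-4*x*(3*x + 4) + 3)*exp(-2*x^2)

Solve f'(x) = 0:
  f'(x) = (-12*x^2 - 16*x + 3)·exp(-2*x^2) and exp(-2*x^2) > 0 for every x, so f'(x) = 0 ⇔ -12*x^2 - 16*x + 3 = 0.
  Factor: -12*x^2 - 16*x + 3 = -(2*x + 3)*(6*x - 1) = 0.
  ⇒ x = -3/2, 1/6

f''(x) = 4*(4*x^2*(3*x + 4) - 9*x - 4)*exp(-2*x^2)
Second-derivative test at each critical point:
  f''(-3/2) = 0.2222 > 0 → local minimum
  f''(1/6) = -18.9192 < 0 → local maximum

Critical points: x = -3/2 (local minimum); x = 1/6 (local maximum)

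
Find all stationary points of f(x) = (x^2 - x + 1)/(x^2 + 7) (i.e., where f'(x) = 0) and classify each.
f'(x) = (x^2 + 12*x - 7)/(x^4 + 14*x^2 + 49)

Solve f'(x) = 0:
  f'(x) = (x^2 + 12*x - 7)/(x^2 + 7)^2; the denominator is positive wherever f is defined, so f'(x) = 0 ⇔ x^2 + 12*x - 7 = 0.
  x^2 + 12*x - 7 = 0 has no rational roots; quadratic formula: x = (-12 ± √172)/2.
  ⇒ x = -sqrt(43) - 6 ≈ -12.5574, -6 + sqrt(43) ≈ 0.5574

f''(x) = 2*(-x^3 - 18*x^2 + 21*x + 42)/(x^6 + 21*x^4 + 147*x^2 + 343)
Second-derivative test at each critical point:
  f''(-12.5574) = -4.835e-04 < 0 → local maximum
  f''(0.5574) = 0.2454 > 0 → local minimum

Critical points: x = -sqrt(43) - 6 ≈ -12.5574 (local maximum); x = -6 + sqrt(43) ≈ 0.5574 (local minimum)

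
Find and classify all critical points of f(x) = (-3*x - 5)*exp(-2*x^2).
f'(x) = (4*x*(3*x + 5) - 3)*exp(-2*x^2)

Solve f'(x) = 0:
  f'(x) = (12*x^2 + 20*x - 3)·exp(-2*x^2) and exp(-2*x^2) > 0 for every x, so f'(x) = 0 ⇔ 12*x^2 + 20*x - 3 = 0.
  12*x^2 + 20*x - 3 = 0 has no rational roots; quadratic formula: x = (-20 ± √544)/24.
  ⇒ x = -sqrt(34)/6 - 5/6 ≈ -1.8052, -5/6 + sqrt(34)/6 ≈ 0.1385

f''(x) = 4*(-12*x^3 - 20*x^2 + 9*x + 5)*exp(-2*x^2)
Second-derivative test at each critical point:
  f''(-1.8052) = -0.0345 < 0 → local maximum
  f''(0.1385) = 22.4460 > 0 → local minimum

Critical points: x = -sqrt(34)/6 - 5/6 ≈ -1.8052 (local maximum); x = -5/6 + sqrt(34)/6 ≈ 0.1385 (local minimum)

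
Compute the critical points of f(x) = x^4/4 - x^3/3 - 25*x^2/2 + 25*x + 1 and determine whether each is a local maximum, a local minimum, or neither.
f'(x) = x^3 - x^2 - 25*x + 25

Solve f'(x) = 0:
  Factor: x^3 - x^2 - 25*x + 25 = (x - 5)*(x - 1)*(x + 5) = 0.
  ⇒ x = -5, 1, 5

f''(x) = 3*x^2 - 2*x - 25
Second-derivative test at each critical point:
  f''(-5) = 60 > 0 → local minimum
  f''(1) = -24 < 0 → local maximum
  f''(5) = 40 > 0 → local minimum

Critical points: x = -5 (local minimum); x = 1 (local maximum); x = 5 (local minimum)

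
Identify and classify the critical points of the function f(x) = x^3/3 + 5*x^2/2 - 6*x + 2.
f'(x) = x^2 + 5*x - 6

Solve f'(x) = 0:
  Factor: x^2 + 5*x - 6 = (x - 1)*(x + 6) = 0.
  ⇒ x = -6, 1

f''(x) = 2*x + 5
Second-derivative test at each critical point:
  f''(-6) = -7 < 0 → local maximum
  f''(1) = 7 > 0 → local minimum

Critical points: x = -6 (local maximum); x = 1 (local minimum)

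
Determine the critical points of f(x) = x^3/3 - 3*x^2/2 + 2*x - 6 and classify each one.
f'(x) = x^2 - 3*x + 2

Solve f'(x) = 0:
  Factor: x^2 - 3*x + 2 = (x - 2)*(x - 1) = 0.
  ⇒ x = 1, 2

f''(x) = 2*x - 3
Second-derivative test at each critical point:
  f''(1) = -1 < 0 → local maximum
  f''(2) = 1 > 0 → local minimum

Critical points: x = 1 (local maximum); x = 2 (local minimum)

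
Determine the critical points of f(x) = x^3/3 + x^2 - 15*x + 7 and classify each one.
f'(x) = x^2 + 2*x - 15

Solve f'(x) = 0:
  Factor: x^2 + 2*x - 15 = (x - 3)*(x + 5) = 0.
  ⇒ x = -5, 3

f''(x) = 2*x + 2
Second-derivative test at each critical point:
  f''(-5) = -8 < 0 → local maximum
  f''(3) = 8 > 0 → local minimum

Critical points: x = -5 (local maximum); x = 3 (local minimum)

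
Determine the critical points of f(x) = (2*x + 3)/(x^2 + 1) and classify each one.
f'(x) = 2*(-x^2 - 3*x + 1)/(x^4 + 2*x^2 + 1)

Solve f'(x) = 0:
  f'(x) = -2*(x^2 + 3*x - 1)/(x^2 + 1)^2; the denominator is positive wherever f is defined, so f'(x) = 0 ⇔ -2*x^2 - 6*x + 2 = 0.
  Factor: -2*x^2 - 6*x + 2 = -2*(x^2 + 3*x - 1); x^2 + 3*x - 1 = 0 has no rational roots; quadratic formula: x = (-3 ± √13)/2.
  ⇒ x = -sqrt(13)/2 - 3/2 ≈ -3.3028, -3/2 + sqrt(13)/2 ≈ 0.3028

f''(x) = 2*(4*x^2*(2*x + 3) - 3*(2*x + 1)*(x^2 + 1))/(x^2 + 1)^3
Second-derivative test at each critical point:
  f''(-3.3028) = 0.0509 > 0 → local minimum
  f''(0.3028) = -6.0509 < 0 → local maximum

Critical points: x = -sqrt(13)/2 - 3/2 ≈ -3.3028 (local minimum); x = -3/2 + sqrt(13)/2 ≈ 0.3028 (local maximum)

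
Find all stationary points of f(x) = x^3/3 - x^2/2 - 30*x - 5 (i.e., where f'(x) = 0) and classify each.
f'(x) = x^2 - x - 30

Solve f'(x) = 0:
  Factor: x^2 - x - 30 = (x - 6)*(x + 5) = 0.
  ⇒ x = -5, 6

f''(x) = 2*x - 1
Second-derivative test at each critical point:
  f''(-5) = -11 < 0 → local maximum
  f''(6) = 11 > 0 → local minimum

Critical points: x = -5 (local maximum); x = 6 (local minimum)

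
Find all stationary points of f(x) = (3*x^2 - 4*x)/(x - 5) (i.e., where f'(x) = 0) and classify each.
f'(x) = (3*x^2 - 30*x + 20)/(x^2 - 10*x + 25)

Solve f'(x) = 0:
  f'(x) = (3*x^2 - 30*x + 20)/(x - 5)^2; the denominator is positive wherever f is defined, so f'(x) = 0 ⇔ 3*x^2 - 30*x + 20 = 0.
  3*x^2 - 30*x + 20 = 0 has no rational roots; quadratic formula: x = (30 ± √660)/6.
  ⇒ x = 5 - sqrt(165)/3 ≈ 0.7183, sqrt(165)/3 + 5 ≈ 9.2817

f''(x) = 110/(x^3 - 15*x^2 + 75*x - 125)
Second-derivative test at each critical point:
  f''(0.7183) = -1.4013 < 0 → local maximum
  f''(9.2817) = 1.4013 > 0 → local minimum

Critical points: x = 5 - sqrt(165)/3 ≈ 0.7183 (local maximum); x = sqrt(165)/3 + 5 ≈ 9.2817 (local minimum)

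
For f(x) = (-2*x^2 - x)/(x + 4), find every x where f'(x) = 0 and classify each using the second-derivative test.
f'(x) = 2*(-x^2 - 8*x - 2)/(x^2 + 8*x + 16)

Solve f'(x) = 0:
  f'(x) = -2*(x^2 + 8*x + 2)/(x + 4)^2; the denominator is positive wherever f is defined, so f'(x) = 0 ⇔ -2*x^2 - 16*x - 4 = 0.
  Factor: -2*x^2 - 16*x - 4 = -2*(x^2 + 8*x + 2); x^2 + 8*x + 2 = 0 has no rational roots; quadratic formula: x = (-8 ± √56)/2.
  ⇒ x = -4 - sqrt(14) ≈ -7.7417, -4 + sqrt(14) ≈ -0.2583

f''(x) = -56/(x^3 + 12*x^2 + 48*x + 64)
Second-derivative test at each critical point:
  f''(-7.7417) = 1.0690 > 0 → local minimum
  f''(-0.2583) = -1.0690 < 0 → local maximum

Critical points: x = -4 - sqrt(14) ≈ -7.7417 (local minimum); x = -4 + sqrt(14) ≈ -0.2583 (local maximum)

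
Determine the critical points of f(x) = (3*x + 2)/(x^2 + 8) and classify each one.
f'(x) = (-3*x^2 - 4*x + 24)/(x^4 + 16*x^2 + 64)

Solve f'(x) = 0:
  f'(x) = -(3*x^2 + 4*x - 24)/(x^2 + 8)^2; the denominator is positive wherever f is defined, so f'(x) = 0 ⇔ -3*x^2 - 4*x + 24 = 0.
  3*x^2 + 4*x - 24 = 0 has no rational roots; quadratic formula: x = (-4 ± √304)/6.
  ⇒ x = -2*sqrt(19)/3 - 2/3 ≈ -3.5726, -2/3 + 2*sqrt(19)/3 ≈ 2.2393

f''(x) = 2*(4*x^2*(3*x + 2) - (9*x + 2)*(x^2 + 8))/(x^2 + 8)^3
Second-derivative test at each critical point:
  f''(-3.5726) = 0.0404 > 0 → local minimum
  f''(2.2393) = -0.1029 < 0 → local maximum

Critical points: x = -2*sqrt(19)/3 - 2/3 ≈ -3.5726 (local minimum); x = -2/3 + 2*sqrt(19)/3 ≈ 2.2393 (local maximum)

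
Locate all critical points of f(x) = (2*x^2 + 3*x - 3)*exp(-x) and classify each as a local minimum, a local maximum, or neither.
f'(x) = (-2*x^2 + x + 6)*exp(-x)

Solve f'(x) = 0:
  f'(x) = (-2*x^2 + x + 6)·exp(-x) and exp(-x) > 0 for every x, so f'(x) = 0 ⇔ -2*x^2 + x + 6 = 0.
  Factor: -2*x^2 + x + 6 = -(x - 2)*(2*x + 3) = 0.
  ⇒ x = -3/2, 2

f''(x) = (2*x^2 - 5*x - 5)*exp(-x)
Second-derivative test at each critical point:
  f''(-3/2) = 31.3718 > 0 → local minimum
  f''(2) = -0.9473 < 0 → local maximum

Critical points: x = -3/2 (local minimum); x = 2 (local maximum)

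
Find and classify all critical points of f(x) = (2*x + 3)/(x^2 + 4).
f'(x) = 2*(-x^2 - 3*x + 4)/(x^4 + 8*x^2 + 16)

Solve f'(x) = 0:
  f'(x) = -2*(x - 1)*(x + 4)/(x^2 + 4)^2; the denominator is positive wherever f is defined, so f'(x) = 0 ⇔ -2*x^2 - 6*x + 8 = 0.
  Factor: -2*x^2 - 6*x + 8 = -2*(x - 1)*(x + 4) = 0.
  ⇒ x = -4, 1

f''(x) = 2*(4*x^2*(2*x + 3) - 3*(2*x + 1)*(x^2 + 4))/(x^2 + 4)^3
Second-derivative test at each critical point:
  f''(-4) = 1/40 > 0 → local minimum
  f''(1) = -2/5 < 0 → local maximum

Critical points: x = -4 (local minimum); x = 1 (local maximum)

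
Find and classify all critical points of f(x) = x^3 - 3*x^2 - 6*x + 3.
f'(x) = 3*x^2 - 6*x - 6

Solve f'(x) = 0:
  Factor: 3*x^2 - 6*x - 6 = 3*(x^2 - 2*x - 2); x^2 - 2*x - 2 = 0 has no rational roots; quadratic formula: x = (2 ± √12)/2.
  ⇒ x = 1 - sqrt(3) ≈ -0.7321, 1 + sqrt(3) ≈ 2.7321

f''(x) = 6*x - 6
Second-derivative test at each critical point:
  f''(-0.7321) = -10.3923 < 0 → local maximum
  f''(2.7321) = 10.3923 > 0 → local minimum

Critical points: x = 1 - sqrt(3) ≈ -0.7321 (local maximum); x = 1 + sqrt(3) ≈ 2.7321 (local minimum)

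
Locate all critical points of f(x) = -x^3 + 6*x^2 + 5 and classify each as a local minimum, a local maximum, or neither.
f'(x) = 3*x*(4 - x)

Solve f'(x) = 0:
  Factor: -3*x^2 + 12*x = -3*x*(x - 4) = 0.
  ⇒ x = 0, 4

f''(x) = 12 - 6*x
Second-derivative test at each critical point:
  f''(0) = 12 > 0 → local minimum
  f''(4) = -12 < 0 → local maximum

Critical points: x = 0 (local minimum); x = 4 (local maximum)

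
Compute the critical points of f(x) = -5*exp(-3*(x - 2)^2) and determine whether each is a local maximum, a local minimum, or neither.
f'(x) = 30*(x - 2)*exp(-3*(x - 2)^2)

Solve f'(x) = 0:
  f'(x) = (30*x - 60)·exp(-3*(x - 2)^2) and exp(-3*(x - 2)^2) > 0 for every x, so f'(x) = 0 ⇔ 30*x - 60 = 0.
  Factor: 30*x - 60 = 30*(x - 2) = 0.
  ⇒ x = 2

f''(x) = 30*(1 - 6*(x - 2)^2)*exp(-3*(x - 2)^2)
Second-derivative test at each critical point:
  f''(2) = 30 > 0 → local minimum

Critical points: x = 2 (local minimum)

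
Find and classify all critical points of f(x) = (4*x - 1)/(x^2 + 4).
f'(x) = 2*(-2*x^2 + x + 8)/(x^4 + 8*x^2 + 16)

Solve f'(x) = 0:
  f'(x) = -2*(2*x^2 - x - 8)/(x^2 + 4)^2; the denominator is positive wherever f is defined, so f'(x) = 0 ⇔ -4*x^2 + 2*x + 16 = 0.
  Factor: -4*x^2 + 2*x + 16 = -2*(2*x^2 - x - 8); 2*x^2 - x - 8 = 0 has no rational roots; quadratic formula: x = (1 ± √65)/4.
  ⇒ x = 1/4 - sqrt(65)/4 ≈ -1.7656, 1/4 + sqrt(65)/4 ≈ 2.2656

f''(x) = 2*(4*x^2*(4*x - 1) + (1 - 12*x)*(x^2 + 4))/(x^2 + 4)^3
Second-derivative test at each critical point:
  f''(-1.7656) = 0.3183 > 0 → local minimum
  f''(2.2656) = -0.1933 < 0 → local maximum

Critical points: x = 1/4 - sqrt(65)/4 ≈ -1.7656 (local minimum); x = 1/4 + sqrt(65)/4 ≈ 2.2656 (local maximum)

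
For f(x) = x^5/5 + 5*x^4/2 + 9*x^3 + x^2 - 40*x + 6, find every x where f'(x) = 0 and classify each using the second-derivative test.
f'(x) = x^4 + 10*x^3 + 27*x^2 + 2*x - 40

Solve f'(x) = 0:
  Factor: x^4 + 10*x^3 + 27*x^2 + 2*x - 40 = (x - 1)*(x + 2)*(x + 4)*(x + 5) = 0.
  ⇒ x = -5, -4, -2, 1

f''(x) = 4*x^3 + 30*x^2 + 54*x + 2
Second-derivative test at each critical point:
  f''(-5) = -18 < 0 → local maximum
  f''(-4) = 10 > 0 → local minimum
  f''(-2) = -18 < 0 → local maximum
  f''(1) = 90 > 0 → local minimum

Critical points: x = -5 (local maximum); x = -4 (local minimum); x = -2 (local maximum); x = 1 (local minimum)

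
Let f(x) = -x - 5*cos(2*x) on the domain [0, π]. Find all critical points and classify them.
f'(x) = 10*sin(2*x) - 1

Solve f'(x) = 0 on [0, π]:
  f'(x) = 0 ⇔ sin(2*x) = 1/10, i.e. 2*x = arcsin(1/10) + 2nπ or 2*x = π − arcsin(1/10) + 2nπ; keep the solutions lying in [0, π].
  ⇒ x = asin(1/10)/2 ≈ 0.0501, -asin(1/10)/2 + pi/2 ≈ 1.5207

f''(x) = 20*cos(2*x)
Second-derivative test at each critical point:
  f''(0.0501) = 19.8997 > 0 → local minimum
  f''(1.5207) = -19.8997 < 0 → local maximum

Critical points: x = asin(1/10)/2 ≈ 0.0501 (local minimum); x = -asin(1/10)/2 + pi/2 ≈ 1.5207 (local maximum)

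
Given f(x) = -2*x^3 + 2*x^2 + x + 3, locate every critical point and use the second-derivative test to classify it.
f'(x) = -6*x^2 + 4*x + 1

Solve f'(x) = 0:
  6*x^2 - 4*x - 1 = 0 has no rational roots; quadratic formula: x = (4 ± √40)/12.
  ⇒ x = 1/3 - sqrt(10)/6 ≈ -0.1937, 1/3 + sqrt(10)/6 ≈ 0.8604

f''(x) = 4 - 12*x
Second-derivative test at each critical point:
  f''(-0.1937) = 6.3246 > 0 → local minimum
  f''(0.8604) = -6.3246 < 0 → local maximum

Critical points: x = 1/3 - sqrt(10)/6 ≈ -0.1937 (local minimum); x = 1/3 + sqrt(10)/6 ≈ 0.8604 (local maximum)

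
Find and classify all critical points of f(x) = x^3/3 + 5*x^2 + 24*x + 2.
f'(x) = x^2 + 10*x + 24

Solve f'(x) = 0:
  Factor: x^2 + 10*x + 24 = (x + 4)*(x + 6) = 0.
  ⇒ x = -6, -4

f''(x) = 2*x + 10
Second-derivative test at each critical point:
  f''(-6) = -2 < 0 → local maximum
  f''(-4) = 2 > 0 → local minimum

Critical points: x = -6 (local maximum); x = -4 (local minimum)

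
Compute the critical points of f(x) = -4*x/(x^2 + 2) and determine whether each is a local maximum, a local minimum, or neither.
f'(x) = 4*(x^2 - 2)/(x^2 + 2)^2

Solve f'(x) = 0:
  f'(x) = 4*(x^2 - 2)/(x^2 + 2)^2; the denominator is positive wherever f is defined, so f'(x) = 0 ⇔ 4*x^2 - 8 = 0.
  Factor: 4*x^2 - 8 = 4*(x^2 - 2); x^2 - 2 = 0 has no rational roots; quadratic formula: x = (0 ± √8)/2.
  ⇒ x = -sqrt(2) ≈ -1.4142, sqrt(2) ≈ 1.4142

f''(x) = 8*x*(6 - x^2)/(x^2 + 2)^3
Second-derivative test at each critical point:
  f''(-1.4142) = -0.7071 < 0 → local maximum
  f''(1.4142) = 0.7071 > 0 → local minimum

Critical points: x = -sqrt(2) ≈ -1.4142 (local maximum); x = sqrt(2) ≈ 1.4142 (local minimum)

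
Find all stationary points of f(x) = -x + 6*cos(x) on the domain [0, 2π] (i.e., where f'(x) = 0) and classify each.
f'(x) = -6*sin(x) - 1

Solve f'(x) = 0 on [0, 2π]:
  f'(x) = 0 ⇔ sin(x) = -1/6, i.e. x = arcsin(-1/6) + 2nπ or x = π − arcsin(-1/6) + 2nπ; keep the solutions lying in [0, 2π].
  ⇒ x = asin(1/6) + pi ≈ 3.3090, -asin(1/6) + 2*pi ≈ 6.1157

f''(x) = -6*cos(x)
Second-derivative test at each critical point:
  f''(3.3090) = 5.9161 > 0 → local minimum
  f''(6.1157) = -5.9161 < 0 → local maximum

Critical points: x = asin(1/6) + pi ≈ 3.3090 (local minimum); x = -asin(1/6) + 2*pi ≈ 6.1157 (local maximum)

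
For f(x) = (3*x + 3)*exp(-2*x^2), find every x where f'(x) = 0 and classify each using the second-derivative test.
f'(x) = 3*(-4*x*(x + 1) + 1)*exp(-2*x^2)

Solve f'(x) = 0:
  f'(x) = (-12*x^2 - 12*x + 3)·exp(-2*x^2) and exp(-2*x^2) > 0 for every x, so f'(x) = 0 ⇔ -12*x^2 - 12*x + 3 = 0.
  Factor: -12*x^2 - 12*x + 3 = -3*(4*x^2 + 4*x - 1); 4*x^2 + 4*x - 1 = 0 has no rational roots; quadratic formula: x = (-4 ± √32)/8.
  ⇒ x = -sqrt(2)/2 - 1/2 ≈ -1.2071, -1/2 + sqrt(2)/2 ≈ 0.2071

f''(x) = 12*(4*x^2*(x + 1) - 3*x - 1)*exp(-2*x^2)
Second-derivative test at each critical point:
  f''(-1.2071) = 0.9206 > 0 → local minimum
  f''(0.2071) = -15.5754 < 0 → local maximum

Critical points: x = -sqrt(2)/2 - 1/2 ≈ -1.2071 (local minimum); x = -1/2 + sqrt(2)/2 ≈ 0.2071 (local maximum)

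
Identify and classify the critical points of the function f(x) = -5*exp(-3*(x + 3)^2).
f'(x) = 30*(x + 3)*exp(-3*(x + 3)^2)

Solve f'(x) = 0:
  f'(x) = (30*x + 90)·exp(-3*(x + 3)^2) and exp(-3*(x + 3)^2) > 0 for every x, so f'(x) = 0 ⇔ 30*x + 90 = 0.
  Factor: 30*x + 90 = 30*(x + 3) = 0.
  ⇒ x = -3

f''(x) = 30*(1 - 6*(x + 3)^2)*exp(-3*(x + 3)^2)
Second-derivative test at each critical point:
  f''(-3) = 30 > 0 → local minimum

Critical points: x = -3 (local minimum)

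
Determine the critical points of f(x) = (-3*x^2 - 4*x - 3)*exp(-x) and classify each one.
f'(x) = (3*x^2 - 2*x - 1)*exp(-x)

Solve f'(x) = 0:
  f'(x) = (3*x^2 - 2*x - 1)·exp(-x) and exp(-x) > 0 for every x, so f'(x) = 0 ⇔ 3*x^2 - 2*x - 1 = 0.
  Factor: 3*x^2 - 2*x - 1 = (x - 1)*(3*x + 1) = 0.
  ⇒ x = -1/3, 1

f''(x) = (-3*x^2 + 8*x - 1)*exp(-x)
Second-derivative test at each critical point:
  f''(-1/3) = -5.5824 < 0 → local maximum
  f''(1) = 1.4715 > 0 → local minimum

Critical points: x = -1/3 (local maximum); x = 1 (local minimum)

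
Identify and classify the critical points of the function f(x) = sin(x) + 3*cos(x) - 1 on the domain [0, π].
f'(x) = -3*sin(x) + cos(x)

Solve f'(x) = 0 on [0, π]:
  f'(x) = 0 ⇔ cos(x) = 3*sin(x) ⇔ tan(x) = 1/3, i.e. x = arctan(1/3) + nπ; keep the solutions lying in [0, π].
  ⇒ x = atan(1/3) ≈ 0.3218

f''(x) = -sin(x) - 3*cos(x)
Second-derivative test at each critical point:
  f''(0.3218) = -3.1623 < 0 → local maximum

Critical points: x = atan(1/3) ≈ 0.3218 (local maximum)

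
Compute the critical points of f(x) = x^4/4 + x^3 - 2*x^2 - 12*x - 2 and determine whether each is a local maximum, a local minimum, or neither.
f'(x) = x^3 + 3*x^2 - 4*x - 12

Solve f'(x) = 0:
  Factor: x^3 + 3*x^2 - 4*x - 12 = (x - 2)*(x + 2)*(x + 3) = 0.
  ⇒ x = -3, -2, 2

f''(x) = 3*x^2 + 6*x - 4
Second-derivative test at each critical point:
  f''(-3) = 5 > 0 → local minimum
  f''(-2) = -4 < 0 → local maximum
  f''(2) = 20 > 0 → local minimum

Critical points: x = -3 (local minimum); x = -2 (local maximum); x = 2 (local minimum)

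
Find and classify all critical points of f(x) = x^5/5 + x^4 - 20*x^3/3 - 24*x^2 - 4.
f'(x) = x*(x^3 + 4*x^2 - 20*x - 48)

Solve f'(x) = 0:
  Factor: x^4 + 4*x^3 - 20*x^2 - 48*x = x*(x - 4)*(x + 2)*(x + 6) = 0.
  ⇒ x = -6, -2, 0, 4

f''(x) = 4*x^3 + 12*x^2 - 40*x - 48
Second-derivative test at each critical point:
  f''(-6) = -240 < 0 → local maximum
  f''(-2) = 48 > 0 → local minimum
  f''(0) = -48 < 0 → local maximum
  f''(4) = 240 > 0 → local minimum

Critical points: x = -6 (local maximum); x = -2 (local minimum); x = 0 (local maximum); x = 4 (local minimum)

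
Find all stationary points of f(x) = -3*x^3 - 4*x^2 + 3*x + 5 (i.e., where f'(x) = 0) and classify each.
f'(x) = -9*x^2 - 8*x + 3

Solve f'(x) = 0:
  9*x^2 + 8*x - 3 = 0 has no rational roots; quadratic formula: x = (-8 ± √172)/18.
  ⇒ x = -sqrt(43)/9 - 4/9 ≈ -1.1730, -4/9 + sqrt(43)/9 ≈ 0.2842

f''(x) = -18*x - 8
Second-derivative test at each critical point:
  f''(-1.1730) = 13.1149 > 0 → local minimum
  f''(0.2842) = -13.1149 < 0 → local maximum

Critical points: x = -sqrt(43)/9 - 4/9 ≈ -1.1730 (local minimum); x = -4/9 + sqrt(43)/9 ≈ 0.2842 (local maximum)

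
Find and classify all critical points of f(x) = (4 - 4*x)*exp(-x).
f'(x) = 4*(x - 2)*exp(-x)

Solve f'(x) = 0:
  f'(x) = (4*x - 8)·exp(-x) and exp(-x) > 0 for every x, so f'(x) = 0 ⇔ 4*x - 8 = 0.
  Factor: 4*x - 8 = 4*(x - 2) = 0.
  ⇒ x = 2

f''(x) = 4*(3 - x)*exp(-x)
Second-derivative test at each critical point:
  f''(2) = 0.5413 > 0 → local minimum

Critical points: x = 2 (local minimum)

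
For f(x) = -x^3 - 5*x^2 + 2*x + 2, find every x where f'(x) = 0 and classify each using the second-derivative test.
f'(x) = -3*x^2 - 10*x + 2

Solve f'(x) = 0:
  3*x^2 + 10*x - 2 = 0 has no rational roots; quadratic formula: x = (-10 ± √124)/6.
  ⇒ x = -sqrt(31)/3 - 5/3 ≈ -3.5226, -5/3 + sqrt(31)/3 ≈ 0.1893

f''(x) = -6*x - 10
Second-derivative test at each critical point:
  f''(-3.5226) = 11.1355 > 0 → local minimum
  f''(0.1893) = -11.1355 < 0 → local maximum

Critical points: x = -sqrt(31)/3 - 5/3 ≈ -3.5226 (local minimum); x = -5/3 + sqrt(31)/3 ≈ 0.1893 (local maximum)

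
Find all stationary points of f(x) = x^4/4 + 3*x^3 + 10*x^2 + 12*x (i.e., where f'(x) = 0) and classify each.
f'(x) = x^3 + 9*x^2 + 20*x + 12

Solve f'(x) = 0:
  Factor: x^3 + 9*x^2 + 20*x + 12 = (x + 1)*(x + 2)*(x + 6) = 0.
  ⇒ x = -6, -2, -1

f''(x) = 3*x^2 + 18*x + 20
Second-derivative test at each critical point:
  f''(-6) = 20 > 0 → local minimum
  f''(-2) = -4 < 0 → local maximum
  f''(-1) = 5 > 0 → local minimum

Critical points: x = -6 (local minimum); x = -2 (local maximum); x = -1 (local minimum)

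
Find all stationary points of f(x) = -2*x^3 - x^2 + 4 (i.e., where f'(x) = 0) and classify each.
f'(x) = 2*x*(-3*x - 1)

Solve f'(x) = 0:
  Factor: -6*x^2 - 2*x = -2*x*(3*x + 1) = 0.
  ⇒ x = -1/3, 0

f''(x) = -12*x - 2
Second-derivative test at each critical point:
  f''(-1/3) = 2 > 0 → local minimum
  f''(0) = -2 < 0 → local maximum

Critical points: x = -1/3 (local minimum); x = 0 (local maximum)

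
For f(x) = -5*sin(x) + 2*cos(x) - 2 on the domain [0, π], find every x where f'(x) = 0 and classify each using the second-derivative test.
f'(x) = -2*sin(x) - 5*cos(x)

Solve f'(x) = 0 on [0, π]:
  f'(x) = 0 ⇔ -5*cos(x) = 2*sin(x) ⇔ tan(x) = -5/2, i.e. x = arctan(-5/2) + nπ; keep the solutions lying in [0, π].
  ⇒ x = pi - atan(5/2) ≈ 1.9513

f''(x) = 5*sin(x) - 2*cos(x)
Second-derivative test at each critical point:
  f''(1.9513) = 5.3852 > 0 → local minimum

Critical points: x = pi - atan(5/2) ≈ 1.9513 (local minimum)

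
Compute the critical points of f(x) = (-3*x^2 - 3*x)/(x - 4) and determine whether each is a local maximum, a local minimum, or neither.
f'(x) = 3*(-x^2 + 8*x + 4)/(x^2 - 8*x + 16)

Solve f'(x) = 0:
  f'(x) = -3*(x^2 - 8*x - 4)/(x - 4)^2; the denominator is positive wherever f is defined, so f'(x) = 0 ⇔ -3*x^2 + 24*x + 12 = 0.
  Factor: -3*x^2 + 24*x + 12 = -3*(x^2 - 8*x - 4); x^2 - 8*x - 4 = 0 has no rational roots; quadratic formula: x = (8 ± √80)/2.
  ⇒ x = 4 - 2*sqrt(5) ≈ -0.4721, 4 + 2*sqrt(5) ≈ 8.4721

f''(x) = -120/(x^3 - 12*x^2 + 48*x - 64)
Second-derivative test at each critical point:
  f''(-0.4721) = 1.3416 > 0 → local minimum
  f''(8.4721) = -1.3416 < 0 → local maximum

Critical points: x = 4 - 2*sqrt(5) ≈ -0.4721 (local minimum); x = 4 + 2*sqrt(5) ≈ 8.4721 (local maximum)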